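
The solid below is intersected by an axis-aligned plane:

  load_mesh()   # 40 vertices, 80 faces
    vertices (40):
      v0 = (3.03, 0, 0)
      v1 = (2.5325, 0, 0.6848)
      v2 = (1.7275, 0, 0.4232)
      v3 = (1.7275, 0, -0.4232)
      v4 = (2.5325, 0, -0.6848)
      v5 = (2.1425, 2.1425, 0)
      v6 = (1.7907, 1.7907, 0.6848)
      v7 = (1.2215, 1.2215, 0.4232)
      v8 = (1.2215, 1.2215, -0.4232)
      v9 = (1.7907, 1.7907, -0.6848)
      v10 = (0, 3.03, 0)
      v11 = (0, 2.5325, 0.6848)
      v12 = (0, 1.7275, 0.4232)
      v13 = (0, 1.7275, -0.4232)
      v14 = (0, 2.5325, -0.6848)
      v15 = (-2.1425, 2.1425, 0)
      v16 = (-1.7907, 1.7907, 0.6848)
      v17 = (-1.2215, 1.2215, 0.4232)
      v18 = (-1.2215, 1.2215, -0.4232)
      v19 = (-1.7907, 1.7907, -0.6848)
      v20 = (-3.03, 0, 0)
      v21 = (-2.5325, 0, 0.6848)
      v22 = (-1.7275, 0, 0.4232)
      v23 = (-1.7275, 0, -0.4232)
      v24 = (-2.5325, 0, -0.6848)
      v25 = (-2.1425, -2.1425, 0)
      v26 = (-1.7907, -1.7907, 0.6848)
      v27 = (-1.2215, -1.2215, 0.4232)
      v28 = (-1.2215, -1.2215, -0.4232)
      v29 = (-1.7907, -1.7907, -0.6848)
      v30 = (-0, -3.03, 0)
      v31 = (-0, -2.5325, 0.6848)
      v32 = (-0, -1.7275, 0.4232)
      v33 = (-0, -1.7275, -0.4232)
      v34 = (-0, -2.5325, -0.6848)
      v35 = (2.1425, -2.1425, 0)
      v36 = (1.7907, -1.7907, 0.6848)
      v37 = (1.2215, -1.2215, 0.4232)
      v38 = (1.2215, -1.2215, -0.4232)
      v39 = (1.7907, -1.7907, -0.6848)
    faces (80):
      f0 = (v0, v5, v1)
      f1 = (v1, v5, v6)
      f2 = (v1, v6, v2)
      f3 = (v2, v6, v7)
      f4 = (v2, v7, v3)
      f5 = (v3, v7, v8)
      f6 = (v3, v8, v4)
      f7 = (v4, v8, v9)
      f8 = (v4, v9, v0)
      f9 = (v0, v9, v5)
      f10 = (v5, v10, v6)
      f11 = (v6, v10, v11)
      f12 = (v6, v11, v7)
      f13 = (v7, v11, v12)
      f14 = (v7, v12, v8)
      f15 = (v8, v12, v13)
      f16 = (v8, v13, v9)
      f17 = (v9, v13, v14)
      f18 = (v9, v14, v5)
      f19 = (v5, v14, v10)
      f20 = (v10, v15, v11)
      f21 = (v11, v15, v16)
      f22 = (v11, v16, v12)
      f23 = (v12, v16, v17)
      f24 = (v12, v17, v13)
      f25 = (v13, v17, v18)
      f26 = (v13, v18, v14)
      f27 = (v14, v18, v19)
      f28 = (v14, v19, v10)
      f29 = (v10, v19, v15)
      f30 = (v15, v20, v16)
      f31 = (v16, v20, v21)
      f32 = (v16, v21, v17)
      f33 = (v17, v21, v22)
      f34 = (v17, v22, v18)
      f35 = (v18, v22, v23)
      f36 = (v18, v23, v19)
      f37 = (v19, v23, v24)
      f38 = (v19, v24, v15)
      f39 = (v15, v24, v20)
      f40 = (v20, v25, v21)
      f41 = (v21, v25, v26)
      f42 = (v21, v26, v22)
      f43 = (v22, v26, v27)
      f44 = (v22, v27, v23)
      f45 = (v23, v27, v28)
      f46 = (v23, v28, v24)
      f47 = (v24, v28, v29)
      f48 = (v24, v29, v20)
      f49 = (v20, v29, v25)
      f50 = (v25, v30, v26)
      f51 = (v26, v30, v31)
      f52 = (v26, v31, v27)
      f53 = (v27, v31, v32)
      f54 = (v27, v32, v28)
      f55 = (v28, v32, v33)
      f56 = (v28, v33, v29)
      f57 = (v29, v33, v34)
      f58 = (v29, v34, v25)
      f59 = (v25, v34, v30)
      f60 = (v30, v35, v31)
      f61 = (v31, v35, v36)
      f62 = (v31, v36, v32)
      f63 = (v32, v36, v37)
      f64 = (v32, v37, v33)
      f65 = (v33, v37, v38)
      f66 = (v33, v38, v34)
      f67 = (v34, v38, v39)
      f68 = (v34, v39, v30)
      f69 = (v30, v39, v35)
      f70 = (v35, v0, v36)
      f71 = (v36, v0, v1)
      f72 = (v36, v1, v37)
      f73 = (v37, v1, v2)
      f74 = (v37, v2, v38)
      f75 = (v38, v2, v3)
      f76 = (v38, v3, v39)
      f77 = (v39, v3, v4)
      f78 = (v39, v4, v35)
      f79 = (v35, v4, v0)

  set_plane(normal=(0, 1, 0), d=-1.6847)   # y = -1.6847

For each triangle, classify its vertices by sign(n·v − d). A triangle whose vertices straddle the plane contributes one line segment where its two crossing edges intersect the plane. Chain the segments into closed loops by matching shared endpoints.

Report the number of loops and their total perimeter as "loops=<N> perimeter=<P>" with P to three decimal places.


Straddling triangles (24 of 80):
  (v20,v25,v21) [+-+] → (-2.33214, -1.6847, 0)–(-2.22583, -1.6847, 0.146325)  len=0.1809
  (v21,v25,v26) [+--] → (-2.22583, -1.6847, 0.146325)–(-1.83461, -1.6847, 0.6848)  len=0.6656
  (v21,v26,v22) [+-+] → (-1.83461, -1.6847, 0.6848)–(-1.78696, -1.6847, 0.669315)  len=0.0501
  (v22,v26,v27) [+-+] → (-1.78696, -1.6847, 0.669315)–(-1.6847, -1.6847, 0.636083)  len=0.1075
  (v24,v28,v29) [++-] → (-1.6847, -1.6847, -0.636083)–(-1.83461, -1.6847, -0.6848)  len=0.1576
  (v24,v29,v20) [+-+] → (-1.83461, -1.6847, -0.6848)–(-1.86406, -1.6847, -0.644263)  len=0.0501
  (v20,v29,v25) [+--] → (-1.86406, -1.6847, -0.644263)–(-2.33214, -1.6847, 0)  len=0.7963
  (v26,v31,v27) [--+] → (-0.789922, -1.6847, 0.515628)–(-1.6847, -1.6847, 0.636083)  len=0.9028
  (v27,v31,v32) [+--] → (-0.789922, -1.6847, 0.515628)–(-0.103321, -1.6847, 0.4232)  len=0.6928
  (v27,v32,v28) [+-+] → (-0.103321, -1.6847, 0.4232)–(-0.103321, -1.6847, 0.351607)  len=0.0716
  (v28,v32,v33) [+--] → (-0.103321, -1.6847, 0.351607)–(-0.103321, -1.6847, -0.4232)  len=0.7748
  (v28,v33,v29) [+--] → (-0.103321, -1.6847, -0.4232)–(-1.6847, -1.6847, -0.636083)  len=1.5956
  (v32,v36,v37) [--+] → (1.6847, -1.6847, 0.636083)–(0.103321, -1.6847, 0.4232)  len=1.5956
  (v32,v37,v33) [-+-] → (0.103321, -1.6847, 0.4232)–(0.103321, -1.6847, -0.351607)  len=0.7748
  (v33,v37,v38) [-++] → (0.103321, -1.6847, -0.351607)–(0.103321, -1.6847, -0.4232)  len=0.0716
  (v33,v38,v34) [-+-] → (0.103321, -1.6847, -0.4232)–(0.789922, -1.6847, -0.515628)  len=0.6928
  (v34,v38,v39) [-+-] → (0.789922, -1.6847, -0.515628)–(1.6847, -1.6847, -0.636083)  len=0.9028
  (v35,v0,v36) [-+-] → (2.33214, -1.6847, 0)–(1.86406, -1.6847, 0.644263)  len=0.7963
  (v36,v0,v1) [-++] → (1.86406, -1.6847, 0.644263)–(1.83461, -1.6847, 0.6848)  len=0.0501
  (v36,v1,v37) [-++] → (1.83461, -1.6847, 0.6848)–(1.6847, -1.6847, 0.636083)  len=0.1576
  (v38,v3,v39) [++-] → (1.78696, -1.6847, -0.669315)–(1.6847, -1.6847, -0.636083)  len=0.1075
  (v39,v3,v4) [-++] → (1.78696, -1.6847, -0.669315)–(1.83461, -1.6847, -0.6848)  len=0.0501
  (v39,v4,v35) [-+-] → (1.83461, -1.6847, -0.6848)–(2.22583, -1.6847, -0.146325)  len=0.6656
  (v35,v4,v0) [-++] → (2.22583, -1.6847, -0.146325)–(2.33214, -1.6847, 0)  len=0.1809

Chained into 2 loop(s):
  loop 1: 12 segments, perimeter = 6.0459
  loop 2: 12 segments, perimeter = 6.0459
Total perimeter = 12.092

loops=2 perimeter=12.092


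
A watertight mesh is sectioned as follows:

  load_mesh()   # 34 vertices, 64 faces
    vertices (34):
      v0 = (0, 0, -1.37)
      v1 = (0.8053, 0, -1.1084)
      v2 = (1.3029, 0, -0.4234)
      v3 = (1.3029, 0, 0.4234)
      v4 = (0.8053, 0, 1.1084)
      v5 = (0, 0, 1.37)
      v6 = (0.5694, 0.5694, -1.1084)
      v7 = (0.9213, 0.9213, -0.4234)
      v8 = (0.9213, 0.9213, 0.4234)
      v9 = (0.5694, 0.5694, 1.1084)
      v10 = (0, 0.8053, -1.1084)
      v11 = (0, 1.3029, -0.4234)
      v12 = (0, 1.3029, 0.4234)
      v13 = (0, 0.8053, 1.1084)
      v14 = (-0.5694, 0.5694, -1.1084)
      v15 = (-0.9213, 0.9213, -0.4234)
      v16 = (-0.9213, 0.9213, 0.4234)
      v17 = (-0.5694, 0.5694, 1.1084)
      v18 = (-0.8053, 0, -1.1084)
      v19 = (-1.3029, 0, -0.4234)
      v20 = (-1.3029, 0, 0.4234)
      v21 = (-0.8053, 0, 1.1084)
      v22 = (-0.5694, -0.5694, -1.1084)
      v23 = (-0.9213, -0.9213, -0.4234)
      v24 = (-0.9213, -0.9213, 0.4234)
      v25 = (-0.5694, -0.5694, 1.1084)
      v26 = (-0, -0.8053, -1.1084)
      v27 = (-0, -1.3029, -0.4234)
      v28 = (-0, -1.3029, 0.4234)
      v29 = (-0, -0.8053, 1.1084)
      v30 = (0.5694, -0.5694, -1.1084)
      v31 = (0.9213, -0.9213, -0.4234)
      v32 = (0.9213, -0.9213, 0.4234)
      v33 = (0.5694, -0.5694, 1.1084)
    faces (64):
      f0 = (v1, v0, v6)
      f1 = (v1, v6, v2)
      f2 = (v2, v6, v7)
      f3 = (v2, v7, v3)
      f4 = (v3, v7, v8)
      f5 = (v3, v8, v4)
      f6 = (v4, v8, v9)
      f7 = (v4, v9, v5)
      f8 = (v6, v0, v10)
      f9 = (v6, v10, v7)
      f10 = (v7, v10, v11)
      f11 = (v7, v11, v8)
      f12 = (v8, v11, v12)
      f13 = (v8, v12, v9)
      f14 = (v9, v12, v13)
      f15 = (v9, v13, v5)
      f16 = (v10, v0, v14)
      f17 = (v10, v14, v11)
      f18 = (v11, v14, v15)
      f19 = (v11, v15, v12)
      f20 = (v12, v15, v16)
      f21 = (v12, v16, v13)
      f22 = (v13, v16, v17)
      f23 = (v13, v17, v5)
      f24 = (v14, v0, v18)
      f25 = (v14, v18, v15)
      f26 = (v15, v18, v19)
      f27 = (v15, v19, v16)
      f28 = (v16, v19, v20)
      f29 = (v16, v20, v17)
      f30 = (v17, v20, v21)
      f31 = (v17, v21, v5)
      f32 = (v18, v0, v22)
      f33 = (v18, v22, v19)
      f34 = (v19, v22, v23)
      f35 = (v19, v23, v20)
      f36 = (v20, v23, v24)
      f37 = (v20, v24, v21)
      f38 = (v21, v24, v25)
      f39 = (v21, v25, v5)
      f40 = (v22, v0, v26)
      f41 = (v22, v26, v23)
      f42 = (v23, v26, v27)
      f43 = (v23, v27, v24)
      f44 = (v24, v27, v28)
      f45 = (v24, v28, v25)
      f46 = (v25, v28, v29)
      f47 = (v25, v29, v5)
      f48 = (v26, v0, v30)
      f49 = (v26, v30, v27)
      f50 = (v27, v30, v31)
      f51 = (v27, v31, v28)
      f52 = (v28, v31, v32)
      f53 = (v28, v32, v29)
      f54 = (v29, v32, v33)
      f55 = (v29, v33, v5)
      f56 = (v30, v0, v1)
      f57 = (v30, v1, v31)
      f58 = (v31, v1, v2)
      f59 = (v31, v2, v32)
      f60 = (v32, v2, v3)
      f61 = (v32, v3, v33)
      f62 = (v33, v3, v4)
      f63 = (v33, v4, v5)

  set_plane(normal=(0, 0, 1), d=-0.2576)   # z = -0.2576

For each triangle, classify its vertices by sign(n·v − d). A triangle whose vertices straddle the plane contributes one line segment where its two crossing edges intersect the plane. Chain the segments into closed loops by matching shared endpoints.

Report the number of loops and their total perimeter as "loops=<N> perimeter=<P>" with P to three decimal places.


Straddling triangles (16 of 64):
  (v2,v7,v3) [--+] → (0.996016, 0.740913, -0.2576)–(1.3029, 0, -0.2576)  len=0.8020
  (v3,v7,v8) [+-+] → (0.996016, 0.740913, -0.2576)–(0.9213, 0.9213, -0.2576)  len=0.1952
  (v7,v11,v8) [--+] → (0.180387, 1.22818, -0.2576)–(0.9213, 0.9213, -0.2576)  len=0.8020
  (v8,v11,v12) [+-+] → (0.180387, 1.22818, -0.2576)–(0, 1.3029, -0.2576)  len=0.1952
  (v11,v15,v12) [--+] → (-0.740913, 0.996016, -0.2576)–(0, 1.3029, -0.2576)  len=0.8020
  (v12,v15,v16) [+-+] → (-0.740913, 0.996016, -0.2576)–(-0.9213, 0.9213, -0.2576)  len=0.1952
  (v15,v19,v16) [--+] → (-1.22818, 0.180387, -0.2576)–(-0.9213, 0.9213, -0.2576)  len=0.8020
  (v16,v19,v20) [+-+] → (-1.22818, 0.180387, -0.2576)–(-1.3029, 0, -0.2576)  len=0.1952
  (v19,v23,v20) [--+] → (-0.996016, -0.740913, -0.2576)–(-1.3029, 0, -0.2576)  len=0.8020
  (v20,v23,v24) [+-+] → (-0.996016, -0.740913, -0.2576)–(-0.9213, -0.9213, -0.2576)  len=0.1952
  (v23,v27,v24) [--+] → (-0.180387, -1.22818, -0.2576)–(-0.9213, -0.9213, -0.2576)  len=0.8020
  (v24,v27,v28) [+-+] → (-0.180387, -1.22818, -0.2576)–(0, -1.3029, -0.2576)  len=0.1952
  (v27,v31,v28) [--+] → (0.740913, -0.996016, -0.2576)–(0, -1.3029, -0.2576)  len=0.8020
  (v28,v31,v32) [+-+] → (0.740913, -0.996016, -0.2576)–(0.9213, -0.9213, -0.2576)  len=0.1952
  (v31,v2,v32) [--+] → (1.22818, -0.180387, -0.2576)–(0.9213, -0.9213, -0.2576)  len=0.8020
  (v32,v2,v3) [+-+] → (1.22818, -0.180387, -0.2576)–(1.3029, 0, -0.2576)  len=0.1952

Chained into 1 loop(s):
  loop 1: 16 segments, perimeter = 7.9776
Total perimeter = 7.978

loops=1 perimeter=7.978


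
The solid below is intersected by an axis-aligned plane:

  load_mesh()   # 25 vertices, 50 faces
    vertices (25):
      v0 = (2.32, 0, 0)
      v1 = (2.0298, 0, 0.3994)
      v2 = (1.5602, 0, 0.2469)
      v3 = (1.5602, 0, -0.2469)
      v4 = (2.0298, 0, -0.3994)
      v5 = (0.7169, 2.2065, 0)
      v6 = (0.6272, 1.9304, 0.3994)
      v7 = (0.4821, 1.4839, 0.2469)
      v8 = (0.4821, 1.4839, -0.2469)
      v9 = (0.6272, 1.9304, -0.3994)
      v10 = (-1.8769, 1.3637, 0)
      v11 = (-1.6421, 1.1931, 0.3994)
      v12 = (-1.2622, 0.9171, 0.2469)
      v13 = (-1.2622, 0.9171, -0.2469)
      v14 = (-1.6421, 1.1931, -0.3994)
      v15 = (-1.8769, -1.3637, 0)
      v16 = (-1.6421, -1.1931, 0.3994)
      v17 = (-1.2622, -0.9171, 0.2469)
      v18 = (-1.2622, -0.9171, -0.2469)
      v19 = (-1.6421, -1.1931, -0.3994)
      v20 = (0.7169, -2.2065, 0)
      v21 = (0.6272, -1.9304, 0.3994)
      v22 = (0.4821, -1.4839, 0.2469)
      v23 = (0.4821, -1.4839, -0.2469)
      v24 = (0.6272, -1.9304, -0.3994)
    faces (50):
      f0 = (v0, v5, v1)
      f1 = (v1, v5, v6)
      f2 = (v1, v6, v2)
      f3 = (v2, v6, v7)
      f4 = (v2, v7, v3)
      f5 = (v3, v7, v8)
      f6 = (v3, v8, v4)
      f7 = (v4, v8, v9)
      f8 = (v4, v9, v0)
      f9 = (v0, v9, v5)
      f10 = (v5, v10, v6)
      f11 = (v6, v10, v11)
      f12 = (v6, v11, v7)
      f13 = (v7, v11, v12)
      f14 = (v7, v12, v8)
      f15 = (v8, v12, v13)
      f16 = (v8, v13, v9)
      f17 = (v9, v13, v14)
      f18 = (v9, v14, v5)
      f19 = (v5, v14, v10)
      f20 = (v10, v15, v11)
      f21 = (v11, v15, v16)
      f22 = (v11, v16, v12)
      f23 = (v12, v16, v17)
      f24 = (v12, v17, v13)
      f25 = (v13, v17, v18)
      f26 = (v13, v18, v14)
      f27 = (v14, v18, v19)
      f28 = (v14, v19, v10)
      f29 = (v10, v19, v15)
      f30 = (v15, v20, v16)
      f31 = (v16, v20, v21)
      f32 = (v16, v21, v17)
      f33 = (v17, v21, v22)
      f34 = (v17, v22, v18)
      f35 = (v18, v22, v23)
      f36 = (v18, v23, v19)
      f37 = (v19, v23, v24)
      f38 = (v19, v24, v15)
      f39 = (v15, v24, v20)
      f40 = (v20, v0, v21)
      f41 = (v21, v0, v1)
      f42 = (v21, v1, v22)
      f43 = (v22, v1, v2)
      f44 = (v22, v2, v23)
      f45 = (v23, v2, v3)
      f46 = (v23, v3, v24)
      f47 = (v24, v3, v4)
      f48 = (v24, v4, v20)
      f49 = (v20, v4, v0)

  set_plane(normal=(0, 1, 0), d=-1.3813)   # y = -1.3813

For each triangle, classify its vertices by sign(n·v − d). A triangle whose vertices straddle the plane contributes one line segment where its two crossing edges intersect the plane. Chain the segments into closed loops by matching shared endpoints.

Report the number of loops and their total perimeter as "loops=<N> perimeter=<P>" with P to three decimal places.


Straddling triangles (20 of 50):
  (v15,v20,v16) [+-+] → (-1.82273, -1.3813, 0)–(-1.20401, -1.3813, 0.325227)  len=0.6990
  (v16,v20,v21) [+--] → (-1.20401, -1.3813, 0.325227)–(-1.06285, -1.3813, 0.3994)  len=0.1595
  (v16,v21,v17) [+-+] → (-1.06285, -1.3813, 0.3994)–(-0.396652, -1.3813, 0.316761)  len=0.6713
  (v17,v21,v22) [+--] → (-0.396652, -1.3813, 0.316761)–(0.166353, -1.3813, 0.2469)  len=0.5673
  (v17,v22,v18) [+-+] → (0.166353, -1.3813, 0.2469)–(0.166353, -1.3813, 0.157514)  len=0.0894
  (v18,v22,v23) [+--] → (0.166353, -1.3813, 0.157514)–(0.166353, -1.3813, -0.2469)  len=0.4044
  (v18,v23,v19) [+-+] → (0.166353, -1.3813, -0.2469)–(-0.26736, -1.3813, -0.300705)  len=0.4370
  (v19,v23,v24) [+--] → (-0.26736, -1.3813, -0.300705)–(-1.06285, -1.3813, -0.3994)  len=0.8016
  (v19,v24,v15) [+-+] → (-1.06285, -1.3813, -0.3994)–(-1.79913, -1.3813, -0.0124042)  len=0.8318
  (v15,v24,v20) [+--] → (-1.79913, -1.3813, -0.0124042)–(-1.82273, -1.3813, 0)  len=0.0267
  (v20,v0,v21) [-+-] → (1.31644, -1.3813, 0)–(1.10871, -1.3813, 0.285791)  len=0.3533
  (v21,v0,v1) [-++] → (1.10871, -1.3813, 0.285791)–(1.02617, -1.3813, 0.3994)  len=0.1404
  (v21,v1,v22) [-+-] → (1.02617, -1.3813, 0.3994)–(0.589111, -1.3813, 0.257444)  len=0.4595
  (v22,v1,v2) [-++] → (0.589111, -1.3813, 0.257444)–(0.556642, -1.3813, 0.2469)  len=0.0341
  (v22,v2,v23) [-+-] → (0.556642, -1.3813, 0.2469)–(0.556642, -1.3813, -0.212758)  len=0.4597
  (v23,v2,v3) [-++] → (0.556642, -1.3813, -0.212758)–(0.556642, -1.3813, -0.2469)  len=0.0341
  (v23,v3,v24) [-+-] → (0.556642, -1.3813, -0.2469)–(0.892591, -1.3813, -0.356022)  len=0.3532
  (v24,v3,v4) [-++] → (0.892591, -1.3813, -0.356022)–(1.02617, -1.3813, -0.3994)  len=0.1404
  (v24,v4,v20) [-+-] → (1.02617, -1.3813, -0.3994)–(1.20791, -1.3813, -0.14937)  len=0.3091
  (v20,v4,v0) [-++] → (1.20791, -1.3813, -0.14937)–(1.31644, -1.3813, 0)  len=0.1846

Chained into 2 loop(s):
  loop 1: 10 segments, perimeter = 4.6880
  loop 2: 10 segments, perimeter = 2.4686
Total perimeter = 7.157

loops=2 perimeter=7.157


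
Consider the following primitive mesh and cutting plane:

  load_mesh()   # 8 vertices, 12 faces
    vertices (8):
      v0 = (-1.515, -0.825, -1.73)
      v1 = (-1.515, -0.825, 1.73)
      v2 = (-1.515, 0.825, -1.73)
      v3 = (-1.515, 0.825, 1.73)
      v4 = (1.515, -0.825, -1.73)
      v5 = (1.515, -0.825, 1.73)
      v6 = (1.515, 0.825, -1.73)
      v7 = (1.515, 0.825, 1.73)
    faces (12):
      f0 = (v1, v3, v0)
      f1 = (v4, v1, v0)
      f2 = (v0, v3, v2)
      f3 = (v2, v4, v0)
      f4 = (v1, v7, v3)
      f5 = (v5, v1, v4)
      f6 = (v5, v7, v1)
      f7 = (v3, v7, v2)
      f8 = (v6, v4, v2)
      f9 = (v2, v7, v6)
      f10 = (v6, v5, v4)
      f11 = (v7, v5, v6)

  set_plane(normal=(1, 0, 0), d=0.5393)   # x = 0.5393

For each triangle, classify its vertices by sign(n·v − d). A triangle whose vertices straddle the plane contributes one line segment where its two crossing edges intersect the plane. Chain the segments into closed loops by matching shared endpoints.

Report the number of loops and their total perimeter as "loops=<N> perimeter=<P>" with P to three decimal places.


Straddling triangles (8 of 12):
  (v4,v1,v0) [+--] → (0.5393, -0.825, -0.615834)–(0.5393, -0.825, -1.73)  len=1.1142
  (v2,v4,v0) [-+-] → (0.5393, -0.293678, -1.73)–(0.5393, -0.825, -1.73)  len=0.5313
  (v1,v7,v3) [-+-] → (0.5393, 0.293678, 1.73)–(0.5393, 0.825, 1.73)  len=0.5313
  (v5,v1,v4) [+-+] → (0.5393, -0.825, 1.73)–(0.5393, -0.825, -0.615834)  len=2.3458
  (v5,v7,v1) [++-] → (0.5393, 0.293678, 1.73)–(0.5393, -0.825, 1.73)  len=1.1187
  (v3,v7,v2) [-+-] → (0.5393, 0.825, 1.73)–(0.5393, 0.825, 0.615834)  len=1.1142
  (v6,v4,v2) [++-] → (0.5393, -0.293678, -1.73)–(0.5393, 0.825, -1.73)  len=1.1187
  (v2,v7,v6) [-++] → (0.5393, 0.825, 0.615834)–(0.5393, 0.825, -1.73)  len=2.3458

Chained into 1 loop(s):
  loop 1: 8 segments, perimeter = 10.2200
Total perimeter = 10.220

loops=1 perimeter=10.220


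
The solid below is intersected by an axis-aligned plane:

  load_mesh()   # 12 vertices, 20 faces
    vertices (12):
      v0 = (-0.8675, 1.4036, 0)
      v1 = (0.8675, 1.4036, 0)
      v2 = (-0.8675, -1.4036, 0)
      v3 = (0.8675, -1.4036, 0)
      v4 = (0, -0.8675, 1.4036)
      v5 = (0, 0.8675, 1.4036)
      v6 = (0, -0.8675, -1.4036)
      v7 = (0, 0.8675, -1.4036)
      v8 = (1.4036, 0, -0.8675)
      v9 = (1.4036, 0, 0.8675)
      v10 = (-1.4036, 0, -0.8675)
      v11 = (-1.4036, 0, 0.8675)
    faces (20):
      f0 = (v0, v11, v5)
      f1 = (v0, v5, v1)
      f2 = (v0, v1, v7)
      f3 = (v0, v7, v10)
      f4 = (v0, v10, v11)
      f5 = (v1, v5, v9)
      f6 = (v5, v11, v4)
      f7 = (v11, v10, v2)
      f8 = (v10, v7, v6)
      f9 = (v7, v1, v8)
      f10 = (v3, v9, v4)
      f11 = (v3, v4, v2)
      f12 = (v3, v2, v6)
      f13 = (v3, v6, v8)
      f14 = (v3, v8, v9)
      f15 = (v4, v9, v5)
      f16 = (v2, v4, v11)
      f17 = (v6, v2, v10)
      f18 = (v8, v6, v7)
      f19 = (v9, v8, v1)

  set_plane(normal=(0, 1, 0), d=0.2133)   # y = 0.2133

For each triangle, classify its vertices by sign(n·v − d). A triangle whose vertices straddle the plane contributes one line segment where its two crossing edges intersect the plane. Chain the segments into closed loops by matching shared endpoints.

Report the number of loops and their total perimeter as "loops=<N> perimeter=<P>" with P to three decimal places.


loops=1 perimeter=8.966

Straddling triangles (10 of 20):
  (v0,v11,v5) [+-+] → (-1.32213, 0.2133, 0.735669)–(-1.05848, 0.2133, 0.999316)  len=0.3729
  (v0,v7,v10) [++-] → (-1.05848, 0.2133, -0.999316)–(-1.32213, 0.2133, -0.735669)  len=0.3729
  (v0,v10,v11) [+--] → (-1.32213, 0.2133, -0.735669)–(-1.32213, 0.2133, 0.735669)  len=1.4713
  (v1,v5,v9) [++-] → (1.05848, 0.2133, 0.999316)–(1.32213, 0.2133, 0.735669)  len=0.3729
  (v5,v11,v4) [+--] → (-1.05848, 0.2133, 0.999316)–(0, 0.2133, 1.4036)  len=1.1331
  (v10,v7,v6) [-+-] → (-1.05848, 0.2133, -0.999316)–(0, 0.2133, -1.4036)  len=1.1331
  (v7,v1,v8) [++-] → (1.32213, 0.2133, -0.735669)–(1.05848, 0.2133, -0.999316)  len=0.3729
  (v4,v9,v5) [--+] → (1.05848, 0.2133, 0.999316)–(0, 0.2133, 1.4036)  len=1.1331
  (v8,v6,v7) [--+] → (0, 0.2133, -1.4036)–(1.05848, 0.2133, -0.999316)  len=1.1331
  (v9,v8,v1) [--+] → (1.32213, 0.2133, -0.735669)–(1.32213, 0.2133, 0.735669)  len=1.4713

Chained into 1 loop(s):
  loop 1: 10 segments, perimeter = 8.9663
Total perimeter = 8.966


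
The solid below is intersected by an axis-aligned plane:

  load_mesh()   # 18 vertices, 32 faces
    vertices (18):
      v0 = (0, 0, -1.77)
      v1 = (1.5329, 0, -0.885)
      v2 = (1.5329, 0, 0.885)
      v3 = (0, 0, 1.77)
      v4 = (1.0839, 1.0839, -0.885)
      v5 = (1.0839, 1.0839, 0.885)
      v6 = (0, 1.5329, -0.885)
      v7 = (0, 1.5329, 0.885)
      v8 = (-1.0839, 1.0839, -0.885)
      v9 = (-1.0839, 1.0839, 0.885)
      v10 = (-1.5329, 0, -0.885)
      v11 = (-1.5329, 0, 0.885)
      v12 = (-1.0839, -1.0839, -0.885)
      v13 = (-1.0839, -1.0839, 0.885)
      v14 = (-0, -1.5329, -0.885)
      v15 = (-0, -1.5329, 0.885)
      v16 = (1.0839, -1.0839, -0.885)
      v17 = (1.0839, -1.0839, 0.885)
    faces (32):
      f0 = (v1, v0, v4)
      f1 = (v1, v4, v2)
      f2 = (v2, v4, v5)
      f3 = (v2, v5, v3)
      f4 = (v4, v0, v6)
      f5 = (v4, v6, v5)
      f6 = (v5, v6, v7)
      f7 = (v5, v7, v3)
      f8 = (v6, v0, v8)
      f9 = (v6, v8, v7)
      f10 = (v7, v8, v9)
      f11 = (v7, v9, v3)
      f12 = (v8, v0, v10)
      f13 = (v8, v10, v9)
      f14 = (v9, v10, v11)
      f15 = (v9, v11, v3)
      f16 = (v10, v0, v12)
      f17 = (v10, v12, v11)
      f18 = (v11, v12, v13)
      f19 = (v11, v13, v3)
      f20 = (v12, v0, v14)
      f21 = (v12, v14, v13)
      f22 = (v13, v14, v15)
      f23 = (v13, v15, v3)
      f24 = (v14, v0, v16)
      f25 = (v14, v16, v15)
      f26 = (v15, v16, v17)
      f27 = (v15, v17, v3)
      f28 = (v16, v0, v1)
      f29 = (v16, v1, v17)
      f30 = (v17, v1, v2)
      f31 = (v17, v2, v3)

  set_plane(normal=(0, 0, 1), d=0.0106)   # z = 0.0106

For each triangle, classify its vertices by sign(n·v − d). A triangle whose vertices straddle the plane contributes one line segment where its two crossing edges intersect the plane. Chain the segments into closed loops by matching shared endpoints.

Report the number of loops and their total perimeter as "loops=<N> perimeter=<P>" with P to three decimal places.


loops=1 perimeter=9.386

Straddling triangles (16 of 32):
  (v1,v4,v2) [--+] → (1.31109, 0.535459, 0.0106)–(1.5329, 0, 0.0106)  len=0.5796
  (v2,v4,v5) [+-+] → (1.31109, 0.535459, 0.0106)–(1.0839, 1.0839, 0.0106)  len=0.5936
  (v4,v6,v5) [--+] → (0.548441, 1.30571, 0.0106)–(1.0839, 1.0839, 0.0106)  len=0.5796
  (v5,v6,v7) [+-+] → (0.548441, 1.30571, 0.0106)–(0, 1.5329, 0.0106)  len=0.5936
  (v6,v8,v7) [--+] → (-0.535459, 1.31109, 0.0106)–(0, 1.5329, 0.0106)  len=0.5796
  (v7,v8,v9) [+-+] → (-0.535459, 1.31109, 0.0106)–(-1.0839, 1.0839, 0.0106)  len=0.5936
  (v8,v10,v9) [--+] → (-1.30571, 0.548441, 0.0106)–(-1.0839, 1.0839, 0.0106)  len=0.5796
  (v9,v10,v11) [+-+] → (-1.30571, 0.548441, 0.0106)–(-1.5329, 0, 0.0106)  len=0.5936
  (v10,v12,v11) [--+] → (-1.31109, -0.535459, 0.0106)–(-1.5329, 0, 0.0106)  len=0.5796
  (v11,v12,v13) [+-+] → (-1.31109, -0.535459, 0.0106)–(-1.0839, -1.0839, 0.0106)  len=0.5936
  (v12,v14,v13) [--+] → (-0.548441, -1.30571, 0.0106)–(-1.0839, -1.0839, 0.0106)  len=0.5796
  (v13,v14,v15) [+-+] → (-0.548441, -1.30571, 0.0106)–(0, -1.5329, 0.0106)  len=0.5936
  (v14,v16,v15) [--+] → (0.535459, -1.31109, 0.0106)–(0, -1.5329, 0.0106)  len=0.5796
  (v15,v16,v17) [+-+] → (0.535459, -1.31109, 0.0106)–(1.0839, -1.0839, 0.0106)  len=0.5936
  (v16,v1,v17) [--+] → (1.30571, -0.548441, 0.0106)–(1.0839, -1.0839, 0.0106)  len=0.5796
  (v17,v1,v2) [+-+] → (1.30571, -0.548441, 0.0106)–(1.5329, 0, 0.0106)  len=0.5936

Chained into 1 loop(s):
  loop 1: 16 segments, perimeter = 9.3857
Total perimeter = 9.386


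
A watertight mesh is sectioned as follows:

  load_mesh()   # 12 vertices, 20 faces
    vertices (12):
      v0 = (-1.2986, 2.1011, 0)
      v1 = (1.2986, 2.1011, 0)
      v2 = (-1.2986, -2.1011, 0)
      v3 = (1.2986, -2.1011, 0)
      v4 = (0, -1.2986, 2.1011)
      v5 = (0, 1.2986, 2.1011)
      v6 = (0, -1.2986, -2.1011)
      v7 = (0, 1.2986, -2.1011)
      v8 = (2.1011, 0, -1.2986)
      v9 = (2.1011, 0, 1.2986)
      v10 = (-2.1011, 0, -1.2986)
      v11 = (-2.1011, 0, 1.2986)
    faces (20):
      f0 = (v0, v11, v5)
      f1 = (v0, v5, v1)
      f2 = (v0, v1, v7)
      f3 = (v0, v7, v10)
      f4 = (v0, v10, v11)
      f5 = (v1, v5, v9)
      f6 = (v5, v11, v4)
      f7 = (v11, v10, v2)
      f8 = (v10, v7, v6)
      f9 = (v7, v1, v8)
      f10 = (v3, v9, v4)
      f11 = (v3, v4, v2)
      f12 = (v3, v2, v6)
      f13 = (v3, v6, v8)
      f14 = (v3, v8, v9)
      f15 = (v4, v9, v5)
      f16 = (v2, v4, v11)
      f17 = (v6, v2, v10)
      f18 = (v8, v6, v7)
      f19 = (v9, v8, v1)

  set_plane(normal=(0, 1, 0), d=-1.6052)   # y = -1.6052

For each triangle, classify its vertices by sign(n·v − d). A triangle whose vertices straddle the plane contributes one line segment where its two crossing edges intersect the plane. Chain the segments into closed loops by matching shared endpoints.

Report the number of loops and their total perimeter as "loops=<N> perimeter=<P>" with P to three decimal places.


Straddling triangles (8 of 20):
  (v11,v10,v2) [++-] → (-1.48801, -1.6052, -0.306495)–(-1.48801, -1.6052, 0.306495)  len=0.6130
  (v3,v9,v4) [-++] → (1.48801, -1.6052, 0.306495)–(0.496138, -1.6052, 1.29836)  len=1.4027
  (v3,v4,v2) [-+-] → (0.496138, -1.6052, 1.29836)–(-0.496138, -1.6052, 1.29836)  len=0.9923
  (v3,v2,v6) [--+] → (-0.496138, -1.6052, -1.29836)–(0.496138, -1.6052, -1.29836)  len=0.9923
  (v3,v6,v8) [-++] → (0.496138, -1.6052, -1.29836)–(1.48801, -1.6052, -0.306495)  len=1.4027
  (v3,v8,v9) [-++] → (1.48801, -1.6052, -0.306495)–(1.48801, -1.6052, 0.306495)  len=0.6130
  (v2,v4,v11) [-++] → (-0.496138, -1.6052, 1.29836)–(-1.48801, -1.6052, 0.306495)  len=1.4027
  (v6,v2,v10) [+-+] → (-0.496138, -1.6052, -1.29836)–(-1.48801, -1.6052, -0.306495)  len=1.4027

Chained into 1 loop(s):
  loop 1: 8 segments, perimeter = 8.8214
Total perimeter = 8.821

loops=1 perimeter=8.821


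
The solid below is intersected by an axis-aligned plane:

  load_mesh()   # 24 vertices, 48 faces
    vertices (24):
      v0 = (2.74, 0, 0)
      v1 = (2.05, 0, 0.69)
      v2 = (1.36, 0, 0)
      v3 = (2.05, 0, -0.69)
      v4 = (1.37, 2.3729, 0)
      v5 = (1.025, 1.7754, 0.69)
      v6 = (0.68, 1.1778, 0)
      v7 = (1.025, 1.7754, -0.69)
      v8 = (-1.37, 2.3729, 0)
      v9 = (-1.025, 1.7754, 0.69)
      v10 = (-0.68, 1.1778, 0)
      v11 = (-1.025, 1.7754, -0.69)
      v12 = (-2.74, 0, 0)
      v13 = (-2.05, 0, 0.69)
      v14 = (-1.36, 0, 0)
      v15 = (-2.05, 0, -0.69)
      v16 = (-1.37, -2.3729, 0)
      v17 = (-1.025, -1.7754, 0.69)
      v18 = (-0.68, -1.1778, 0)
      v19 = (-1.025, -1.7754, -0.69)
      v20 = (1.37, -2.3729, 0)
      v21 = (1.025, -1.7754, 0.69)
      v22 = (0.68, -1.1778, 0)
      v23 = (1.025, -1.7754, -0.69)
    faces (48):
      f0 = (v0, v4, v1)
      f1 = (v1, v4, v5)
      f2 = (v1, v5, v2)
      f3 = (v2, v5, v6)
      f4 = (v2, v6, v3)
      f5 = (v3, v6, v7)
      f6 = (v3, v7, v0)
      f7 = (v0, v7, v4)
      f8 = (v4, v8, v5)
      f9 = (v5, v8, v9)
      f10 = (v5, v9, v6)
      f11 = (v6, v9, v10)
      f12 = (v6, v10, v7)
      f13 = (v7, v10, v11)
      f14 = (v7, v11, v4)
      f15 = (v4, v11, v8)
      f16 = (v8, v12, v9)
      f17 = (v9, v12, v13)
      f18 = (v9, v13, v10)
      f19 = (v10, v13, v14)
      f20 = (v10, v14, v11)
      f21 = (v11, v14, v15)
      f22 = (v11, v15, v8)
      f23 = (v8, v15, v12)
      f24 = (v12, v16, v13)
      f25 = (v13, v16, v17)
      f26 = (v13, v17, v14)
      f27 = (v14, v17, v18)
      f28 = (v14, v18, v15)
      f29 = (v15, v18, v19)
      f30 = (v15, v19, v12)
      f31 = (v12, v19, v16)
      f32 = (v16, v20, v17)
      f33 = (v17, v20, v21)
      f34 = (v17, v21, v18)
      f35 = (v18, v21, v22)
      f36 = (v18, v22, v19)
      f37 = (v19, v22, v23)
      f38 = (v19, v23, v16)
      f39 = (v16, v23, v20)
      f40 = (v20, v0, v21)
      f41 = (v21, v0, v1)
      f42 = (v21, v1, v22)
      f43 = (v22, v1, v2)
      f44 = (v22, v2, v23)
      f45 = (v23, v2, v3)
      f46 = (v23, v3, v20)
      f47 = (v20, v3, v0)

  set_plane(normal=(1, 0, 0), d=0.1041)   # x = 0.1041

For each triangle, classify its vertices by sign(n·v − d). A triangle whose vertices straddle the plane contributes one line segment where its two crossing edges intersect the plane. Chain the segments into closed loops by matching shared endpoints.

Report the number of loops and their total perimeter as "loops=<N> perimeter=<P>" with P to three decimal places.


Straddling triangles (16 of 48):
  (v4,v8,v5) [+-+] → (0.1041, 2.3729, 0)–(0.1041, 2.00514, 0.424689)  len=0.5618
  (v5,v8,v9) [+--] → (0.1041, 2.00514, 0.424689)–(0.1041, 1.7754, 0.69)  len=0.3510
  (v5,v9,v6) [+-+] → (0.1041, 1.7754, 0.69)–(0.1041, 1.37965, 0.233062)  len=0.6045
  (v6,v9,v10) [+--] → (0.1041, 1.37965, 0.233062)–(0.1041, 1.1778, 0)  len=0.3083
  (v6,v10,v7) [+-+] → (0.1041, 1.1778, 0)–(0.1041, 1.45263, -0.317319)  len=0.4198
  (v7,v10,v11) [+--] → (0.1041, 1.45263, -0.317319)–(0.1041, 1.7754, -0.69)  len=0.4930
  (v7,v11,v4) [+-+] → (0.1041, 1.7754, -0.69)–(0.1041, 2.05709, -0.364706)  len=0.4303
  (v4,v11,v8) [+--] → (0.1041, 2.05709, -0.364706)–(0.1041, 2.3729, 0)  len=0.4824
  (v16,v20,v17) [-+-] → (0.1041, -2.3729, 0)–(0.1041, -2.05709, 0.364706)  len=0.4824
  (v17,v20,v21) [-++] → (0.1041, -2.05709, 0.364706)–(0.1041, -1.7754, 0.69)  len=0.4303
  (v17,v21,v18) [-+-] → (0.1041, -1.7754, 0.69)–(0.1041, -1.45263, 0.317319)  len=0.4930
  (v18,v21,v22) [-++] → (0.1041, -1.45263, 0.317319)–(0.1041, -1.1778, 0)  len=0.4198
  (v18,v22,v19) [-+-] → (0.1041, -1.1778, 0)–(0.1041, -1.37965, -0.233062)  len=0.3083
  (v19,v22,v23) [-++] → (0.1041, -1.37965, -0.233062)–(0.1041, -1.7754, -0.69)  len=0.6045
  (v19,v23,v16) [-+-] → (0.1041, -1.7754, -0.69)–(0.1041, -2.00514, -0.424689)  len=0.3510
  (v16,v23,v20) [-++] → (0.1041, -2.00514, -0.424689)–(0.1041, -2.3729, 0)  len=0.5618

Chained into 2 loop(s):
  loop 1: 8 segments, perimeter = 3.6511
  loop 2: 8 segments, perimeter = 3.6511
Total perimeter = 7.302

loops=2 perimeter=7.302


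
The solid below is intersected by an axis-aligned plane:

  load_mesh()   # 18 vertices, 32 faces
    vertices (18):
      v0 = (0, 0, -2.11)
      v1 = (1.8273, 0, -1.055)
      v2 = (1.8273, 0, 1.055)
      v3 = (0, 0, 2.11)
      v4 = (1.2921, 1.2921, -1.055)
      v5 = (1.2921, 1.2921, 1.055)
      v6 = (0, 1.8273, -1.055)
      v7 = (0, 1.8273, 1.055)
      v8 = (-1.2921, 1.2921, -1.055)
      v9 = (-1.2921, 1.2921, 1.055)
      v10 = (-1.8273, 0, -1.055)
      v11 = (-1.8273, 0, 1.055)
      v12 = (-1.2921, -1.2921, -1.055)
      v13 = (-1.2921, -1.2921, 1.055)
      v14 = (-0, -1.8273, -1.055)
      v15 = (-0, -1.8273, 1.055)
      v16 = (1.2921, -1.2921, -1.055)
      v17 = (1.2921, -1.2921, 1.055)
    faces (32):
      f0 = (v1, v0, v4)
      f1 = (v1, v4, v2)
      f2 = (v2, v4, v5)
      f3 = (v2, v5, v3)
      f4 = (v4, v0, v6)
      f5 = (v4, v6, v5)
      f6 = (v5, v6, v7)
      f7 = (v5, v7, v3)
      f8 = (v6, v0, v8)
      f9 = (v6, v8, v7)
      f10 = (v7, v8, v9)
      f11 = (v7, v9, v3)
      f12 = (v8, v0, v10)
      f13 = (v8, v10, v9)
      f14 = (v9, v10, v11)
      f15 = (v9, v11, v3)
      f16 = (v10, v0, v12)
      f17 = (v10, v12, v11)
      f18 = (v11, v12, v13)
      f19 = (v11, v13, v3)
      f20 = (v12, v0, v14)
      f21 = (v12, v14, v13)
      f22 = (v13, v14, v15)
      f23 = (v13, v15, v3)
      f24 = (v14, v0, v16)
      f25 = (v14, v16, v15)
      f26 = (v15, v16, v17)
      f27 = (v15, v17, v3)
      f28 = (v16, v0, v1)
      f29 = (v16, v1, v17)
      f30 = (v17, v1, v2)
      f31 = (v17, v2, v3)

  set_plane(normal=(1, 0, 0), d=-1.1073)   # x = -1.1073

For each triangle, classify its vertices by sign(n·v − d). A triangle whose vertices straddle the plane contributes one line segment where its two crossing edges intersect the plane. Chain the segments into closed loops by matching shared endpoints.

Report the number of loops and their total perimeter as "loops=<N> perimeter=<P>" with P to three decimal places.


Straddling triangles (12 of 32):
  (v6,v0,v8) [++-] → (-1.1073, 1.1073, -1.20589)–(-1.1073, 1.36865, -1.055)  len=0.3018
  (v6,v8,v7) [+-+] → (-1.1073, 1.36865, -1.055)–(-1.1073, 1.36865, -0.753221)  len=0.3018
  (v7,v8,v9) [+--] → (-1.1073, 1.36865, -0.753221)–(-1.1073, 1.36865, 1.055)  len=1.8082
  (v7,v9,v3) [+-+] → (-1.1073, 1.36865, 1.055)–(-1.1073, 1.1073, 1.20589)  len=0.3018
  (v8,v0,v10) [-+-] → (-1.1073, 1.1073, -1.20589)–(-1.1073, 0, -1.4707)  len=1.1385
  (v9,v11,v3) [--+] → (-1.1073, 0, 1.4707)–(-1.1073, 1.1073, 1.20589)  len=1.1385
  (v10,v0,v12) [-+-] → (-1.1073, 0, -1.4707)–(-1.1073, -1.1073, -1.20589)  len=1.1385
  (v11,v13,v3) [--+] → (-1.1073, -1.1073, 1.20589)–(-1.1073, 0, 1.4707)  len=1.1385
  (v12,v0,v14) [-++] → (-1.1073, -1.1073, -1.20589)–(-1.1073, -1.36865, -1.055)  len=0.3018
  (v12,v14,v13) [-+-] → (-1.1073, -1.36865, -1.055)–(-1.1073, -1.36865, 0.753221)  len=1.8082
  (v13,v14,v15) [-++] → (-1.1073, -1.36865, 0.753221)–(-1.1073, -1.36865, 1.055)  len=0.3018
  (v13,v15,v3) [-++] → (-1.1073, -1.36865, 1.055)–(-1.1073, -1.1073, 1.20589)  len=0.3018

Chained into 1 loop(s):
  loop 1: 12 segments, perimeter = 9.9812
Total perimeter = 9.981

loops=1 perimeter=9.981


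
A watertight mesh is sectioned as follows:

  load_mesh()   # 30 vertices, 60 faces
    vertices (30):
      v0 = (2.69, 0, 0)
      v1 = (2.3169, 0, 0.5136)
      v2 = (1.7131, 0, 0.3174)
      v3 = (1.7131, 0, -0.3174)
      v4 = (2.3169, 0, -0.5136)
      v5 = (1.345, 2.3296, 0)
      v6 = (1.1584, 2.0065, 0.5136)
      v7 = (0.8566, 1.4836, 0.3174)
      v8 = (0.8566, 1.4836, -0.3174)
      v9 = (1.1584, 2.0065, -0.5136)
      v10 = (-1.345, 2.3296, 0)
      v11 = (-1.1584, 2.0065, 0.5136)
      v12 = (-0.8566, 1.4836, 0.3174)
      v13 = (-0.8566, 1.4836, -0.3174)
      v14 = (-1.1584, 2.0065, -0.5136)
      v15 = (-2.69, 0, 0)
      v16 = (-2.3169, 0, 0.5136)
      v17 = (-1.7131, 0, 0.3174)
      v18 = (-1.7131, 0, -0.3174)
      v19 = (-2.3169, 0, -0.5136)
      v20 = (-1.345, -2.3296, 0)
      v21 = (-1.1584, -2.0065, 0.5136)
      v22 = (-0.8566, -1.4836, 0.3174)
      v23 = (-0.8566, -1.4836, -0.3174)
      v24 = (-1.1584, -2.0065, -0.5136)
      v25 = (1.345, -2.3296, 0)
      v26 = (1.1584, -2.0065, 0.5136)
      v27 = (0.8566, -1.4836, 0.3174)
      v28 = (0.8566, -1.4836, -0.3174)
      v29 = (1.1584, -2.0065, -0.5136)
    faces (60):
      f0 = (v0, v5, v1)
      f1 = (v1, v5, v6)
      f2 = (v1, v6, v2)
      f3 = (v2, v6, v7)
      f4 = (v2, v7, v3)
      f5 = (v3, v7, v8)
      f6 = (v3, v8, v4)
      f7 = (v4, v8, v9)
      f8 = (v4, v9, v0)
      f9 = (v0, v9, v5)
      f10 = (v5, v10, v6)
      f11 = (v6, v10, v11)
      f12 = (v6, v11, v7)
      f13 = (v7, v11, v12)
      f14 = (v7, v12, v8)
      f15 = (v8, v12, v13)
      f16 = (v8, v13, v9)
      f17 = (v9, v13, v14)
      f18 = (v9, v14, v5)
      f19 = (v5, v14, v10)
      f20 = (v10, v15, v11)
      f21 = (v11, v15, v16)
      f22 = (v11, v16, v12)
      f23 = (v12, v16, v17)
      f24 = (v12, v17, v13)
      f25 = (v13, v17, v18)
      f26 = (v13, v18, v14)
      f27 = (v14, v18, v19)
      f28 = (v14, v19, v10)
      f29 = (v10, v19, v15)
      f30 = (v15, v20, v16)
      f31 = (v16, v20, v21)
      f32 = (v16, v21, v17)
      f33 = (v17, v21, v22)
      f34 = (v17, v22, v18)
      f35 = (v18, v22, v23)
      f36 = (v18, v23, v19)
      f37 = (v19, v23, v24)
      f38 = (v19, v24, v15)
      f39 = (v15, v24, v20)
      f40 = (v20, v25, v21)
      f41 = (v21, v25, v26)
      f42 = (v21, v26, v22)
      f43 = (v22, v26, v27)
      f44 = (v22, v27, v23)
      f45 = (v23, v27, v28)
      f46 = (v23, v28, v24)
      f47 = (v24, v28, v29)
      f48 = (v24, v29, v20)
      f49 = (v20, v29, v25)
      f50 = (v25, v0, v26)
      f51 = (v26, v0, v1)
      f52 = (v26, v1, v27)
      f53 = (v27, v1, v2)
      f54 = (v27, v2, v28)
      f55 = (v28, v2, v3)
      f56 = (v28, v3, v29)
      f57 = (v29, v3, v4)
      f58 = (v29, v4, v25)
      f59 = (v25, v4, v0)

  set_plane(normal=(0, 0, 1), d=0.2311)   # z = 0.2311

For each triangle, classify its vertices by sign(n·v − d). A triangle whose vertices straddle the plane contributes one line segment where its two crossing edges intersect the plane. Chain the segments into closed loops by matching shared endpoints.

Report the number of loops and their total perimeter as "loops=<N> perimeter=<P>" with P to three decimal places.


Straddling triangles (24 of 60):
  (v0,v5,v1) [--+] → (1.78232, 1.28137, 0.2311)–(2.52212, 0, 0.2311)  len=1.4796
  (v1,v5,v6) [+-+] → (1.78232, 1.28137, 0.2311)–(1.26104, 2.18422, 0.2311)  len=1.0425
  (v2,v7,v3) [++-] → (0.97304, 1.28191, 0.2311)–(1.7131, 0, 0.2311)  len=1.4802
  (v3,v7,v8) [-+-] → (0.97304, 1.28191, 0.2311)–(0.8566, 1.4836, 0.2311)  len=0.2329
  (v5,v10,v6) [--+] → (-0.218567, 2.18422, 0.2311)–(1.26104, 2.18422, 0.2311)  len=1.4796
  (v6,v10,v11) [+-+] → (-0.218567, 2.18422, 0.2311)–(-1.26104, 2.18422, 0.2311)  len=1.0425
  (v7,v12,v8) [++-] → (-0.623693, 1.4836, 0.2311)–(0.8566, 1.4836, 0.2311)  len=1.4803
  (v8,v12,v13) [-+-] → (-0.623693, 1.4836, 0.2311)–(-0.8566, 1.4836, 0.2311)  len=0.2329
  (v10,v15,v11) [--+] → (-2.00084, 0.902847, 0.2311)–(-1.26104, 2.18422, 0.2311)  len=1.4796
  (v11,v15,v16) [+-+] → (-2.00084, 0.902847, 0.2311)–(-2.52212, 0, 0.2311)  len=1.0425
  (v12,v17,v13) [++-] → (-1.59666, 0.201693, 0.2311)–(-0.8566, 1.4836, 0.2311)  len=1.4802
  (v13,v17,v18) [-+-] → (-1.59666, 0.201693, 0.2311)–(-1.7131, 0, 0.2311)  len=0.2329
  (v15,v20,v16) [--+] → (-1.78232, -1.28137, 0.2311)–(-2.52212, 0, 0.2311)  len=1.4796
  (v16,v20,v21) [+-+] → (-1.78232, -1.28137, 0.2311)–(-1.26104, -2.18422, 0.2311)  len=1.0425
  (v17,v22,v18) [++-] → (-0.97304, -1.28191, 0.2311)–(-1.7131, 0, 0.2311)  len=1.4802
  (v18,v22,v23) [-+-] → (-0.97304, -1.28191, 0.2311)–(-0.8566, -1.4836, 0.2311)  len=0.2329
  (v20,v25,v21) [--+] → (0.218567, -2.18422, 0.2311)–(-1.26104, -2.18422, 0.2311)  len=1.4796
  (v21,v25,v26) [+-+] → (0.218567, -2.18422, 0.2311)–(1.26104, -2.18422, 0.2311)  len=1.0425
  (v22,v27,v23) [++-] → (0.623693, -1.4836, 0.2311)–(-0.8566, -1.4836, 0.2311)  len=1.4803
  (v23,v27,v28) [-+-] → (0.623693, -1.4836, 0.2311)–(0.8566, -1.4836, 0.2311)  len=0.2329
  (v25,v0,v26) [--+] → (2.00084, -0.902847, 0.2311)–(1.26104, -2.18422, 0.2311)  len=1.4796
  (v26,v0,v1) [+-+] → (2.00084, -0.902847, 0.2311)–(2.52212, 0, 0.2311)  len=1.0425
  (v27,v2,v28) [++-] → (1.59666, -0.201693, 0.2311)–(0.8566, -1.4836, 0.2311)  len=1.4802
  (v28,v2,v3) [-+-] → (1.59666, -0.201693, 0.2311)–(1.7131, 0, 0.2311)  len=0.2329

Chained into 2 loop(s):
  loop 1: 12 segments, perimeter = 15.1327
  loop 2: 12 segments, perimeter = 10.2787
Total perimeter = 25.411

loops=2 perimeter=25.411


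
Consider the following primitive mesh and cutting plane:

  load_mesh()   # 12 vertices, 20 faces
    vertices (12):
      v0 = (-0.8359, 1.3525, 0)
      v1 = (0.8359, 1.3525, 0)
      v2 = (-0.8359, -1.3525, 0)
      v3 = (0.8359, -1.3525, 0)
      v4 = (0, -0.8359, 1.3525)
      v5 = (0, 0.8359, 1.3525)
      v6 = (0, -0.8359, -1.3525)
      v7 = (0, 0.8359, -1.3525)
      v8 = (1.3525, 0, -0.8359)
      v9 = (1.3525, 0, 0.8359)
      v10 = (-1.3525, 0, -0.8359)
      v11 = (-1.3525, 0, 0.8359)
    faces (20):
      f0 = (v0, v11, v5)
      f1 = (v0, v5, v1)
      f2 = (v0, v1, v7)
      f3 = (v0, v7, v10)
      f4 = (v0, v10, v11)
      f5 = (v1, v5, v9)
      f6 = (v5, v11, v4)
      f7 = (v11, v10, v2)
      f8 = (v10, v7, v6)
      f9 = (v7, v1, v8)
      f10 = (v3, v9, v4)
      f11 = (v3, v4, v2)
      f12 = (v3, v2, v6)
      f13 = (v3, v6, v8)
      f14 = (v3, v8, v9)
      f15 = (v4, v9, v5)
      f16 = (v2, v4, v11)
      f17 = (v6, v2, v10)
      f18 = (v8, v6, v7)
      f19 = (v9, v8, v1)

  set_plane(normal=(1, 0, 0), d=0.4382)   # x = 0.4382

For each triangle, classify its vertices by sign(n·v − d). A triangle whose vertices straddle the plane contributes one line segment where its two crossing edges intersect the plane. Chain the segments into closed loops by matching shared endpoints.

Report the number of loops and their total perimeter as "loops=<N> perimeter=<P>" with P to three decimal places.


Straddling triangles (10 of 20):
  (v0,v5,v1) [--+] → (0.4382, 1.10671, 0.643485)–(0.4382, 1.3525, 0)  len=0.6888
  (v0,v1,v7) [-+-] → (0.4382, 1.3525, 0)–(0.4382, 1.10671, -0.643485)  len=0.6888
  (v1,v5,v9) [+-+] → (0.4382, 1.10671, 0.643485)–(0.4382, 0.565075, 1.18513)  len=0.7660
  (v7,v1,v8) [-++] → (0.4382, 1.10671, -0.643485)–(0.4382, 0.565075, -1.18513)  len=0.7660
  (v3,v9,v4) [++-] → (0.4382, -0.565075, 1.18513)–(0.4382, -1.10671, 0.643485)  len=0.7660
  (v3,v4,v2) [+--] → (0.4382, -1.10671, 0.643485)–(0.4382, -1.3525, 0)  len=0.6888
  (v3,v2,v6) [+--] → (0.4382, -1.3525, 0)–(0.4382, -1.10671, -0.643485)  len=0.6888
  (v3,v6,v8) [+-+] → (0.4382, -1.10671, -0.643485)–(0.4382, -0.565075, -1.18513)  len=0.7660
  (v4,v9,v5) [-+-] → (0.4382, -0.565075, 1.18513)–(0.4382, 0.565075, 1.18513)  len=1.1301
  (v8,v6,v7) [+--] → (0.4382, -0.565075, -1.18513)–(0.4382, 0.565075, -1.18513)  len=1.1301

Chained into 1 loop(s):
  loop 1: 10 segments, perimeter = 8.0796
Total perimeter = 8.080

loops=1 perimeter=8.080
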